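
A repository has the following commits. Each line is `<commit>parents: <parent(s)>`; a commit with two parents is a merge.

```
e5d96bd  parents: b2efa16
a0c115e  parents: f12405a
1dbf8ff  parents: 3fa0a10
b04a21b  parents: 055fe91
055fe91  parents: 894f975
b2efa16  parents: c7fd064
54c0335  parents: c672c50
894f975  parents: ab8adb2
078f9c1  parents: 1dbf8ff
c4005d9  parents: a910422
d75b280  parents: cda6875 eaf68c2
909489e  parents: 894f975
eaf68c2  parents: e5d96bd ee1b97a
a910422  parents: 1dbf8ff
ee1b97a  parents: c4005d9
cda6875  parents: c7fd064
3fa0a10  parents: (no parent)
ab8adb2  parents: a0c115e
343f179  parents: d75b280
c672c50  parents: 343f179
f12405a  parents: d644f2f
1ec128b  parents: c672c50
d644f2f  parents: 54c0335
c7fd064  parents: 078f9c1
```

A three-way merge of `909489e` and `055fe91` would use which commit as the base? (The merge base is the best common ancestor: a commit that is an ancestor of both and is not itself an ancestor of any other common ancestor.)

894f975

Ancestors of 909489e: {078f9c1, 1dbf8ff, 343f179, 3fa0a10, 54c0335, 894f975, 909489e, a0c115e, a910422, ab8adb2, b2efa16, c4005d9, c672c50, c7fd064, cda6875, d644f2f, d75b280, e5d96bd, eaf68c2, ee1b97a, f12405a}.
Ancestors of 055fe91: {055fe91, 078f9c1, 1dbf8ff, 343f179, 3fa0a10, 54c0335, 894f975, a0c115e, a910422, ab8adb2, b2efa16, c4005d9, c672c50, c7fd064, cda6875, d644f2f, d75b280, e5d96bd, eaf68c2, ee1b97a, f12405a}.
Common ancestors: {078f9c1, 1dbf8ff, 343f179, 3fa0a10, 54c0335, 894f975, a0c115e, a910422, ab8adb2, b2efa16, c4005d9, c672c50, c7fd064, cda6875, d644f2f, d75b280, e5d96bd, eaf68c2, ee1b97a, f12405a}.
Among these, 894f975 is not an ancestor of any other common ancestor — it is the merge base.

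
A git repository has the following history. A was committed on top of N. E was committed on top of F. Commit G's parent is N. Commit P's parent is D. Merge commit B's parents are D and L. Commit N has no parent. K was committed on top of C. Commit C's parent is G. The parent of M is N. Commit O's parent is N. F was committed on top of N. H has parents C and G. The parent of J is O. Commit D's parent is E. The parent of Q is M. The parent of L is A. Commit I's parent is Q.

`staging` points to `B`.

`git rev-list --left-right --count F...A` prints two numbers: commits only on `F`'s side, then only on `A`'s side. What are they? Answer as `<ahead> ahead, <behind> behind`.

Reachable from F: {F, N}.
Reachable from A: {A, N}.
Only in F's history (ahead): {F} — 1.
Only in A's history (behind): {A} — 1.

1 ahead, 1 behind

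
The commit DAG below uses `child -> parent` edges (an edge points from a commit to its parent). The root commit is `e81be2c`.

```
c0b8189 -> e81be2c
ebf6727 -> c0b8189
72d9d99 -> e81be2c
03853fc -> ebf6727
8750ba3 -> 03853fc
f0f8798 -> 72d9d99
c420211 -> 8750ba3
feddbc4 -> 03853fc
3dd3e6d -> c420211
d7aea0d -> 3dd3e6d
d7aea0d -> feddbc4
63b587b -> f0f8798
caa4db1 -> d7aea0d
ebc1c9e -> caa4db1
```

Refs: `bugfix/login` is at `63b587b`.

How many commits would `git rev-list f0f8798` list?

Walking parent pointers from f0f8798: reachable set = {72d9d99, e81be2c, f0f8798}.
That is 3 commits.

3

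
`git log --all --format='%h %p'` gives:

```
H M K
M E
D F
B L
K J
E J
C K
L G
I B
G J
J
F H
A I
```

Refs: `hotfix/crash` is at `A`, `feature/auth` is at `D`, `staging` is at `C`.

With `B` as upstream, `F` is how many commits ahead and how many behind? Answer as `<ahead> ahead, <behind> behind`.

5 ahead, 3 behind

Reachable from F: {E, F, H, J, K, M}.
Reachable from B: {B, G, J, L}.
Only in F's history (ahead): {E, F, H, K, M} — 5.
Only in B's history (behind): {B, G, L} — 3.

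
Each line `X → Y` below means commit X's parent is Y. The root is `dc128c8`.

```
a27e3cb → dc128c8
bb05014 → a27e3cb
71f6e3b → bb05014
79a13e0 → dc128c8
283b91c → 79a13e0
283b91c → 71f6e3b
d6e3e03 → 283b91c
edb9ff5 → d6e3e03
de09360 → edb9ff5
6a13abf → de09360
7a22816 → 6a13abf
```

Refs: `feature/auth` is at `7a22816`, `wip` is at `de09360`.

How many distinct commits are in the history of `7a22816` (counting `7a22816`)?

11

Walking parent pointers from 7a22816: reachable set = {283b91c, 6a13abf, 71f6e3b, 79a13e0, 7a22816, a27e3cb, bb05014, d6e3e03, dc128c8, de09360, edb9ff5}.
That is 11 commits.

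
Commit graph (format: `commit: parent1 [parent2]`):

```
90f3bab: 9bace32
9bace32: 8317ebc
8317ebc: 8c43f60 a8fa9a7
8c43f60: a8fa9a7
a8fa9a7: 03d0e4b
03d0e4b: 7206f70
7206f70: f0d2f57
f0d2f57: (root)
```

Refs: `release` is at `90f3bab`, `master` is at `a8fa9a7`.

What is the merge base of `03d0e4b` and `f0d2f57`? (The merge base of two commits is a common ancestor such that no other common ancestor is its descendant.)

Ancestors of 03d0e4b: {03d0e4b, 7206f70, f0d2f57}.
Ancestors of f0d2f57: {f0d2f57}.
Common ancestors: {f0d2f57}.
The only common ancestor is f0d2f57, so it is the merge base.

f0d2f57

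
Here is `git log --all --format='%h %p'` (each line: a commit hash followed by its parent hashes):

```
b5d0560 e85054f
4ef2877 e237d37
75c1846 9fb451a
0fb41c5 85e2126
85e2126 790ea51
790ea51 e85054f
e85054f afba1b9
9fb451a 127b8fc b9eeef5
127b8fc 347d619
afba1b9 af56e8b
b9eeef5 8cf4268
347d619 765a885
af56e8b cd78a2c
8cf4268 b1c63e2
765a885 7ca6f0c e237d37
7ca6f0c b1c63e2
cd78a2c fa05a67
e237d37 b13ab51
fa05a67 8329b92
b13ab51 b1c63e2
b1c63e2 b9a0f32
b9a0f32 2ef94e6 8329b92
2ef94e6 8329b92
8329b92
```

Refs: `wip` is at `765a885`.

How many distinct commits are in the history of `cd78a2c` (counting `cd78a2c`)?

Walking parent pointers from cd78a2c: reachable set = {8329b92, cd78a2c, fa05a67}.
That is 3 commits.

3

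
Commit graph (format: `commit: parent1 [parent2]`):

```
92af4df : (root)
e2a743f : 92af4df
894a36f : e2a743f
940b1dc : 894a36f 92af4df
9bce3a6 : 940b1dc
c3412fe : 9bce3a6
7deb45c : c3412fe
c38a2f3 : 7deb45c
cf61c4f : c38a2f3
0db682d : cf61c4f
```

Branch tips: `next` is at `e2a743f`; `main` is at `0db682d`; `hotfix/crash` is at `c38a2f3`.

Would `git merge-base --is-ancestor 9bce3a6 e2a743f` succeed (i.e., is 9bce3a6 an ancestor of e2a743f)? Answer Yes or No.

Ancestors of e2a743f: {92af4df, e2a743f}.
9bce3a6 is not in that set, so it is not an ancestor of e2a743f.

No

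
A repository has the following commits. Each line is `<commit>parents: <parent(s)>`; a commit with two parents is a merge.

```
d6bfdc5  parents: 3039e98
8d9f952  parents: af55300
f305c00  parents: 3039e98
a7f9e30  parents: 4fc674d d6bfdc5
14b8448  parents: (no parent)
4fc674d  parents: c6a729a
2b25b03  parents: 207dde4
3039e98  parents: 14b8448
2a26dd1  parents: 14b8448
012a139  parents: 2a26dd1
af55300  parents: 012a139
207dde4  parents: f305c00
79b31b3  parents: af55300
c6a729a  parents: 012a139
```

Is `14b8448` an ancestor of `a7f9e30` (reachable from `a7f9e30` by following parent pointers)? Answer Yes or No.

Ancestors of a7f9e30 (commits reachable by following parents): {012a139, 14b8448, 2a26dd1, 3039e98, 4fc674d, a7f9e30, c6a729a, d6bfdc5}.
14b8448 is in that set, so it is an ancestor of a7f9e30.

Yes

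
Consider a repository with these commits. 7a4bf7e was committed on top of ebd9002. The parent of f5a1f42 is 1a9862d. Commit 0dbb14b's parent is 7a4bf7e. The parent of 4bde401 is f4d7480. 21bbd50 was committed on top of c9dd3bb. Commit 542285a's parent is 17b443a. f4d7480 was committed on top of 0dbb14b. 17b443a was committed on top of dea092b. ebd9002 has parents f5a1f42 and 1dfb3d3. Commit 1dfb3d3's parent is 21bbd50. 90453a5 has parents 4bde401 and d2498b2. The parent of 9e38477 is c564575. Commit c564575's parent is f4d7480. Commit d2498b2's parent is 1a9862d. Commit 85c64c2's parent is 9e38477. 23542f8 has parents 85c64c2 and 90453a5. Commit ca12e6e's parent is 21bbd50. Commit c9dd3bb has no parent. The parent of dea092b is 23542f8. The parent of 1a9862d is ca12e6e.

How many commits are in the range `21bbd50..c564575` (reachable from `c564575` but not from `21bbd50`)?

Reachable from c564575: {0dbb14b, 1a9862d, 1dfb3d3, 21bbd50, 7a4bf7e, c564575, c9dd3bb, ca12e6e, ebd9002, f4d7480, f5a1f42}.
Reachable from 21bbd50: {21bbd50, c9dd3bb}.
In c564575's history but not 21bbd50's: {0dbb14b, 1a9862d, 1dfb3d3, 7a4bf7e, c564575, ca12e6e, ebd9002, f4d7480, f5a1f42} — 9 commits.

9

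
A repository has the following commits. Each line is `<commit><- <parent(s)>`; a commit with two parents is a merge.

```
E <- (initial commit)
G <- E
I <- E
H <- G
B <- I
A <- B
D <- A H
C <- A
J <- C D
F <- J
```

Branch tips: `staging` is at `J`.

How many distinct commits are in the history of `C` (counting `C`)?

5

Walking parent pointers from C: reachable set = {A, B, C, E, I}.
That is 5 commits.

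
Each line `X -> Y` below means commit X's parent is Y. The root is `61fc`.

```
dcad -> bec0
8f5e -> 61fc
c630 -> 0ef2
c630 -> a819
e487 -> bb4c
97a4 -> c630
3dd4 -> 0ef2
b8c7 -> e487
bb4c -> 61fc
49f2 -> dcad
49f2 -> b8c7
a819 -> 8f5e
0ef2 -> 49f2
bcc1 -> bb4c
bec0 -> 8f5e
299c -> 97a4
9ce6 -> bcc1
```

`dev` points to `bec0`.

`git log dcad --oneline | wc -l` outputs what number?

4

Walking parent pointers from dcad: reachable set = {61fc, 8f5e, bec0, dcad}.
That is 4 commits.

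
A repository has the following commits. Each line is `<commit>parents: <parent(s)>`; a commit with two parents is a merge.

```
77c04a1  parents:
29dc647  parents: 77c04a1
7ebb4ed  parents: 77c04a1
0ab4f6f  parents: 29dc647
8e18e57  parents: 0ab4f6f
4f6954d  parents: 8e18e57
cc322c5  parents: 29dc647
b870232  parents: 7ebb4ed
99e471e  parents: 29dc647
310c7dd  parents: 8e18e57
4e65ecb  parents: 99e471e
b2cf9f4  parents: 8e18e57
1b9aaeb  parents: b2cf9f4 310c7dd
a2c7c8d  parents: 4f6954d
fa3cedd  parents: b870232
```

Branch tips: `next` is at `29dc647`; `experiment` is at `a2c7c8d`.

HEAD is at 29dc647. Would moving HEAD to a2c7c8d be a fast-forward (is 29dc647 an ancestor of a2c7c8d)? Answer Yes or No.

Yes

A fast-forward from 29dc647 to a2c7c8d is possible iff 29dc647 is an ancestor of a2c7c8d.
Ancestors of a2c7c8d: {0ab4f6f, 29dc647, 4f6954d, 77c04a1, 8e18e57, a2c7c8d}.
29dc647 is among them, so fast-forward is possible.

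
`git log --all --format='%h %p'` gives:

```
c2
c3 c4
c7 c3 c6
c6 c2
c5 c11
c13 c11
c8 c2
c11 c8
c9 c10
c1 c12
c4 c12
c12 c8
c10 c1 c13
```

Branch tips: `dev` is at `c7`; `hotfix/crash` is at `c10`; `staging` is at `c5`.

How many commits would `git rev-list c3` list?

5

Walking parent pointers from c3: reachable set = {c12, c2, c3, c4, c8}.
That is 5 commits.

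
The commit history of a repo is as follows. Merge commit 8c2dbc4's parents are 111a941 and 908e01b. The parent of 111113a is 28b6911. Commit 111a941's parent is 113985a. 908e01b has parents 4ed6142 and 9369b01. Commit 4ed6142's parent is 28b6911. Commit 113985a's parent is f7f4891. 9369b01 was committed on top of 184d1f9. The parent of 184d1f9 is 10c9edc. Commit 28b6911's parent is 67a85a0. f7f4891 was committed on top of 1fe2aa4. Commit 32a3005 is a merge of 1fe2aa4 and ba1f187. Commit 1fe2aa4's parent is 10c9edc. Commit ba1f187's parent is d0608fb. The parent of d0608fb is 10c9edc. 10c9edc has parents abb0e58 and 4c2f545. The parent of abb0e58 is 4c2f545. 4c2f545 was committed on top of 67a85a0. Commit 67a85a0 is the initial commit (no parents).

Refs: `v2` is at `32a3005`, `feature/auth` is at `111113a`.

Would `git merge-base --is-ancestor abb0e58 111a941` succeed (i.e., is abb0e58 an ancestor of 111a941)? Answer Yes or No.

Ancestors of 111a941 (commits reachable by following parents): {10c9edc, 111a941, 113985a, 1fe2aa4, 4c2f545, 67a85a0, abb0e58, f7f4891}.
abb0e58 is in that set, so it is an ancestor of 111a941.

Yes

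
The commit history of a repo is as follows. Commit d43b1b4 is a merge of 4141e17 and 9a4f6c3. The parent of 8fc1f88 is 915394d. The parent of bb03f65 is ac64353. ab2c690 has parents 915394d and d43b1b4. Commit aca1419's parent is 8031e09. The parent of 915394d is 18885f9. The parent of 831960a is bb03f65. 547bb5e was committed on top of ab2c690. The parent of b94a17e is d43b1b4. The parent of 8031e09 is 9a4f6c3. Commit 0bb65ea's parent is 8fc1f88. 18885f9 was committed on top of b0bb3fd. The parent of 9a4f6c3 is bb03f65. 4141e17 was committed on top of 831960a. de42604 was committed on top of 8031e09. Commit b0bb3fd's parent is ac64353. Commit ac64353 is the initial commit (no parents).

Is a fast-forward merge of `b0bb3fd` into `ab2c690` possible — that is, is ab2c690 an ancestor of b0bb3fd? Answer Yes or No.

No

A fast-forward from ab2c690 to b0bb3fd is possible iff ab2c690 is an ancestor of b0bb3fd.
Ancestors of b0bb3fd: {ac64353, b0bb3fd}.
ab2c690 is not among them, so fast-forward is not possible.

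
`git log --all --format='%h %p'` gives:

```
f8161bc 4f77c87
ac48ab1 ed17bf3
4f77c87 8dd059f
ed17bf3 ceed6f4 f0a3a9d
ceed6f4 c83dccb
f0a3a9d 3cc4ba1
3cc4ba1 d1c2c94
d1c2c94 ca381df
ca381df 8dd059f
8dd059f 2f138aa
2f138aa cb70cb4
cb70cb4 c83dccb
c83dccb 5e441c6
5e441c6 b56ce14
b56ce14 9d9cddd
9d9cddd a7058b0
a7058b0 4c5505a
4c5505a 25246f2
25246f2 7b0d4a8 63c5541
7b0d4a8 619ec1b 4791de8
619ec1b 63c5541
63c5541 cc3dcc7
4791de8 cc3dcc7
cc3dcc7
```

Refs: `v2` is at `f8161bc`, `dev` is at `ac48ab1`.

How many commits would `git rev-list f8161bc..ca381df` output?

Reachable from ca381df: {25246f2, 2f138aa, 4791de8, 4c5505a, 5e441c6, 619ec1b, 63c5541, 7b0d4a8, 8dd059f, 9d9cddd, a7058b0, b56ce14, c83dccb, ca381df, cb70cb4, cc3dcc7}.
Reachable from f8161bc: {25246f2, 2f138aa, 4791de8, 4c5505a, 4f77c87, 5e441c6, 619ec1b, 63c5541, 7b0d4a8, 8dd059f, 9d9cddd, a7058b0, b56ce14, c83dccb, cb70cb4, cc3dcc7, f8161bc}.
In ca381df's history but not f8161bc's: {ca381df} — 1 commit.

1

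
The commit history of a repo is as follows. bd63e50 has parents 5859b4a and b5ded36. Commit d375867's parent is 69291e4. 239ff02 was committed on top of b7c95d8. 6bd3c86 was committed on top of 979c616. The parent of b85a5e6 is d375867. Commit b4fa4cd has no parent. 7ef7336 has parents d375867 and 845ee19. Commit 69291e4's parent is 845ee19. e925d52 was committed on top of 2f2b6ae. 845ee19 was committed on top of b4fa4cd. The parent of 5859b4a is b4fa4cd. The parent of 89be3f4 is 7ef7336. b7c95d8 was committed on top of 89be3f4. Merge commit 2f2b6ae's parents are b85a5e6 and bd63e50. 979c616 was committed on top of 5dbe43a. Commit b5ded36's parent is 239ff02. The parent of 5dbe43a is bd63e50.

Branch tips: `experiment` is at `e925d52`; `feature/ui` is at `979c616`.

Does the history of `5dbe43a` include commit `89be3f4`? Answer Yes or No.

Yes

Ancestors of 5dbe43a (commits reachable by following parents): {239ff02, 5859b4a, 5dbe43a, 69291e4, 7ef7336, 845ee19, 89be3f4, b4fa4cd, b5ded36, b7c95d8, bd63e50, d375867}.
89be3f4 is in that set, so it is an ancestor of 5dbe43a.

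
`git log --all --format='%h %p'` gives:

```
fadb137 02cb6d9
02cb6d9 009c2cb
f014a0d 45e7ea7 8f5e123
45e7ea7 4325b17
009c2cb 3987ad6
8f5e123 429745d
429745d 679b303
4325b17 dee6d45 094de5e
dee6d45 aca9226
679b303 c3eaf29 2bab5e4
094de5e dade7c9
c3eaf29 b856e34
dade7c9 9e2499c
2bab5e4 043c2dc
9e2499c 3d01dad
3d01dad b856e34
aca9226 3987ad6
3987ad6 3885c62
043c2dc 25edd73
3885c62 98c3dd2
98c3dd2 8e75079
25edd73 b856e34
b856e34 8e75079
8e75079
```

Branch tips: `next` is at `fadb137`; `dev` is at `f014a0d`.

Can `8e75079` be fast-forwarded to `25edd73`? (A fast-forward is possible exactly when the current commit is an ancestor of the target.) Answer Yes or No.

Yes

A fast-forward from 8e75079 to 25edd73 is possible iff 8e75079 is an ancestor of 25edd73.
Ancestors of 25edd73: {25edd73, 8e75079, b856e34}.
8e75079 is among them, so fast-forward is possible.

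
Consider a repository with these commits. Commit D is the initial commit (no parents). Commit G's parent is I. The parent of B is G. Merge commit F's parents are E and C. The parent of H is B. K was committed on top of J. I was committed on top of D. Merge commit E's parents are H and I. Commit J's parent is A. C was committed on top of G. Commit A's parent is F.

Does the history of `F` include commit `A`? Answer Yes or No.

No

Ancestors of F: {B, C, D, E, F, G, H, I}.
A is not in that set, so it is not an ancestor of F.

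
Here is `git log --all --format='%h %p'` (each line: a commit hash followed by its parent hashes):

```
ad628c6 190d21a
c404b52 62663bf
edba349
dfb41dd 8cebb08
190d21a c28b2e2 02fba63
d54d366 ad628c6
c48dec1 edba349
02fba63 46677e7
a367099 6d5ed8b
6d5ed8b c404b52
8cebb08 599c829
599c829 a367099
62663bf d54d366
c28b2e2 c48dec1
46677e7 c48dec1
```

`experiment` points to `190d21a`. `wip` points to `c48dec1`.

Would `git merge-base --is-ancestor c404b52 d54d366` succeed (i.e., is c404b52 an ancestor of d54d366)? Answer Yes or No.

No

Ancestors of d54d366: {02fba63, 190d21a, 46677e7, ad628c6, c28b2e2, c48dec1, d54d366, edba349}.
c404b52 is not in that set, so it is not an ancestor of d54d366.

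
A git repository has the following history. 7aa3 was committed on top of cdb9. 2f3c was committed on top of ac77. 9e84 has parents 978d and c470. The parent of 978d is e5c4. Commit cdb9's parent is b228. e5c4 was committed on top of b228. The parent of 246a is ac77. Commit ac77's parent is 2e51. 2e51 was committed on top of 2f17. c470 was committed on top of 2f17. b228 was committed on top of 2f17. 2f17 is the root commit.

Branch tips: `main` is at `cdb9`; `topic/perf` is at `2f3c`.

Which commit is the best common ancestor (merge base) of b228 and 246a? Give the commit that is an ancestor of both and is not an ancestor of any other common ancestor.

2f17

Ancestors of b228: {2f17, b228}.
Ancestors of 246a: {246a, 2e51, 2f17, ac77}.
Common ancestors: {2f17}.
The only common ancestor is 2f17, so it is the merge base.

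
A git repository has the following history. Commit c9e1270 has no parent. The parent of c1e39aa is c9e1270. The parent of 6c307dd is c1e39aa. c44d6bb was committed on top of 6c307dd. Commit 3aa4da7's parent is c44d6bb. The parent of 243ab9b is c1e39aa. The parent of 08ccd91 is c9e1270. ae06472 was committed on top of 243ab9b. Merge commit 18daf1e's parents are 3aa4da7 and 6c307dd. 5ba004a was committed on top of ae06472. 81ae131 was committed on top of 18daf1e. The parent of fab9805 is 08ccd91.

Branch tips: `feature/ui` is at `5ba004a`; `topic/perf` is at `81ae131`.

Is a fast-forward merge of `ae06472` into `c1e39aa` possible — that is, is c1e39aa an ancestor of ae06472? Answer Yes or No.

A fast-forward from c1e39aa to ae06472 is possible iff c1e39aa is an ancestor of ae06472.
Ancestors of ae06472: {243ab9b, ae06472, c1e39aa, c9e1270}.
c1e39aa is among them, so fast-forward is possible.

Yes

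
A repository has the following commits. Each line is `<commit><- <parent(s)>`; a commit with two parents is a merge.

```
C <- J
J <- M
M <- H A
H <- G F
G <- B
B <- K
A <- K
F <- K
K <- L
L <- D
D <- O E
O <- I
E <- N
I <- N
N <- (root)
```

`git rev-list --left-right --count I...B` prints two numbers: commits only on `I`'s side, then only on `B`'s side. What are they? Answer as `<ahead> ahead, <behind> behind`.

Reachable from I: {I, N}.
Reachable from B: {B, D, E, I, K, L, N, O}.
Only in I's history (ahead): {} — 0.
Only in B's history (behind): {B, D, E, K, L, O} — 6.

0 ahead, 6 behind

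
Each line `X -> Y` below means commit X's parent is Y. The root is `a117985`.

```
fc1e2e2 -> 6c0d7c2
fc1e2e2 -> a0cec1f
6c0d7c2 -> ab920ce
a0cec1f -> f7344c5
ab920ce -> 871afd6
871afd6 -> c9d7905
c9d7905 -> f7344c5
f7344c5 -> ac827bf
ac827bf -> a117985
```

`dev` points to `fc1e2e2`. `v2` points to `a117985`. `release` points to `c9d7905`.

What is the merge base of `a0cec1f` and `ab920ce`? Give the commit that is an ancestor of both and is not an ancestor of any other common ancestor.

f7344c5

Ancestors of a0cec1f: {a0cec1f, a117985, ac827bf, f7344c5}.
Ancestors of ab920ce: {871afd6, a117985, ab920ce, ac827bf, c9d7905, f7344c5}.
Common ancestors: {a117985, ac827bf, f7344c5}.
Among these, f7344c5 is not an ancestor of any other common ancestor — it is the merge base.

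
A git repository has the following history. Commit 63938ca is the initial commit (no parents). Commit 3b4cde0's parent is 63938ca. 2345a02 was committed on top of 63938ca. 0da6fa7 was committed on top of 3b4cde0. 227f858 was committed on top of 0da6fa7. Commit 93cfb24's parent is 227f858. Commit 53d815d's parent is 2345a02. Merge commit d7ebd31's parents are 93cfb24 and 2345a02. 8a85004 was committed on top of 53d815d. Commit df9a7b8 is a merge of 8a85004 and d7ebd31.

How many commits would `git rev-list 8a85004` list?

Walking parent pointers from 8a85004: reachable set = {2345a02, 53d815d, 63938ca, 8a85004}.
That is 4 commits.

4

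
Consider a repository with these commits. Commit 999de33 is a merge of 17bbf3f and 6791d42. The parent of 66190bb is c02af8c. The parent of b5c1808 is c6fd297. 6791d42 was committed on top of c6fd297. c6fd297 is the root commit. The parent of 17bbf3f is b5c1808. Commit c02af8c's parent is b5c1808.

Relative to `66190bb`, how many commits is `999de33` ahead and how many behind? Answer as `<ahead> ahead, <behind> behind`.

Reachable from 999de33: {17bbf3f, 6791d42, 999de33, b5c1808, c6fd297}.
Reachable from 66190bb: {66190bb, b5c1808, c02af8c, c6fd297}.
Only in 999de33's history (ahead): {17bbf3f, 6791d42, 999de33} — 3.
Only in 66190bb's history (behind): {66190bb, c02af8c} — 2.

3 ahead, 2 behind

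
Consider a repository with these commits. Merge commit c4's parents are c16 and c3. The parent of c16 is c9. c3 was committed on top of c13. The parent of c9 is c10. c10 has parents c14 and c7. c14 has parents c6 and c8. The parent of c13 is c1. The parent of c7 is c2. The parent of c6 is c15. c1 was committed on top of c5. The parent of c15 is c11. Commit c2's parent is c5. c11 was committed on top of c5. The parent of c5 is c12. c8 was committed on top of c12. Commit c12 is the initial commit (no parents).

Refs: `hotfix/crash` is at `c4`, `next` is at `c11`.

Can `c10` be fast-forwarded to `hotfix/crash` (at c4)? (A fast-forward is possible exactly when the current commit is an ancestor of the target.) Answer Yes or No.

Yes

A fast-forward from c10 to c4 is possible iff c10 is an ancestor of c4.
Ancestors of c4: {c1, c10, c11, c12, c13, c14, c15, c16, c2, c3, c4, c5, c6, c7, c8, c9}.
c10 is among them, so fast-forward is possible.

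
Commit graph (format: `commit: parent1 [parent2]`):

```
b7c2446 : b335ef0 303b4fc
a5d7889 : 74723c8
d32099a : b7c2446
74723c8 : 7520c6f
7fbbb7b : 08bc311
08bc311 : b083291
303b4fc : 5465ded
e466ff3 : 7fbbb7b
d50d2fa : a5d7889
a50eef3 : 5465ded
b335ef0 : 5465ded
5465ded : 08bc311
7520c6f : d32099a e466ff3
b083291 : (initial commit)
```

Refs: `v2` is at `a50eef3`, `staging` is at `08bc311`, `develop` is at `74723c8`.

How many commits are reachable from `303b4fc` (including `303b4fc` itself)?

Walking parent pointers from 303b4fc: reachable set = {08bc311, 303b4fc, 5465ded, b083291}.
That is 4 commits.

4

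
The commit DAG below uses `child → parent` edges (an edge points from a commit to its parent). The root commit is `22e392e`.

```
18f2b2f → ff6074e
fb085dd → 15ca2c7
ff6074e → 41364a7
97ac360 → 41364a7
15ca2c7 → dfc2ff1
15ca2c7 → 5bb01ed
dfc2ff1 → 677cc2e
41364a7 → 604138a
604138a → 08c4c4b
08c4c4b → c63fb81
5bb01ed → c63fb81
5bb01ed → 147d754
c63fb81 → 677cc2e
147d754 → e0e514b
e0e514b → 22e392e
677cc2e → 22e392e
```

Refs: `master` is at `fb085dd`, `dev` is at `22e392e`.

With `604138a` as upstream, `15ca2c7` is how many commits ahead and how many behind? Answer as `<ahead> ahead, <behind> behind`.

5 ahead, 2 behind

Reachable from 15ca2c7: {147d754, 15ca2c7, 22e392e, 5bb01ed, 677cc2e, c63fb81, dfc2ff1, e0e514b}.
Reachable from 604138a: {08c4c4b, 22e392e, 604138a, 677cc2e, c63fb81}.
Only in 15ca2c7's history (ahead): {147d754, 15ca2c7, 5bb01ed, dfc2ff1, e0e514b} — 5.
Only in 604138a's history (behind): {08c4c4b, 604138a} — 2.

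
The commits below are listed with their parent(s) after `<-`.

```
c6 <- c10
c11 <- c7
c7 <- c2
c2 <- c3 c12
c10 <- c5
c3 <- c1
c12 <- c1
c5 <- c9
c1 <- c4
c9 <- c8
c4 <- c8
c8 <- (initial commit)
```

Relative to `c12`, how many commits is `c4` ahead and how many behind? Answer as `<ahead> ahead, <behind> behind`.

Reachable from c4: {c4, c8}.
Reachable from c12: {c1, c12, c4, c8}.
Only in c4's history (ahead): {} — 0.
Only in c12's history (behind): {c1, c12} — 2.

0 ahead, 2 behind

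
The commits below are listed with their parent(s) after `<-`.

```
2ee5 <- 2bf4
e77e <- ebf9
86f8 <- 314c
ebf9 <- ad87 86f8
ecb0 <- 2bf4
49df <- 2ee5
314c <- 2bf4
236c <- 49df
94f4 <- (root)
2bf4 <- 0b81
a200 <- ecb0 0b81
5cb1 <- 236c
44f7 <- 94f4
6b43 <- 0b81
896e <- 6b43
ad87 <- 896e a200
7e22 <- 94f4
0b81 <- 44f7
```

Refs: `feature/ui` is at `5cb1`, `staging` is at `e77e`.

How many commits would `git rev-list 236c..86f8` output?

Reachable from 86f8: {0b81, 2bf4, 314c, 44f7, 86f8, 94f4}.
Reachable from 236c: {0b81, 236c, 2bf4, 2ee5, 44f7, 49df, 94f4}.
In 86f8's history but not 236c's: {314c, 86f8} — 2 commits.

2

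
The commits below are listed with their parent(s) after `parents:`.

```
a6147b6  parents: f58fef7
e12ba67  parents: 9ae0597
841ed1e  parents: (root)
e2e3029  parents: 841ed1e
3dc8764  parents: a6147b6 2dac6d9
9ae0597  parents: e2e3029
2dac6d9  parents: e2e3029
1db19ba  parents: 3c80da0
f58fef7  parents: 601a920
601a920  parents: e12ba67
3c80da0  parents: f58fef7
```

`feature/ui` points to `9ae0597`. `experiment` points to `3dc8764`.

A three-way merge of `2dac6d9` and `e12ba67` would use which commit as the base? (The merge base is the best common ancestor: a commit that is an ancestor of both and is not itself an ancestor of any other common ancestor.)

Ancestors of 2dac6d9: {2dac6d9, 841ed1e, e2e3029}.
Ancestors of e12ba67: {841ed1e, 9ae0597, e12ba67, e2e3029}.
Common ancestors: {841ed1e, e2e3029}.
Among these, e2e3029 is not an ancestor of any other common ancestor — it is the merge base.

e2e3029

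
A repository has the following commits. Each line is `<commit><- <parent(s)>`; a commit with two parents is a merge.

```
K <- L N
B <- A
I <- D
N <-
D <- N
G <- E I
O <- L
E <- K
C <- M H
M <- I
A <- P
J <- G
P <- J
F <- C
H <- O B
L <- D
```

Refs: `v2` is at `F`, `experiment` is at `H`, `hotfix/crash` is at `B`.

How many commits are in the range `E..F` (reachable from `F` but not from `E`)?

11

Reachable from F: {A, B, C, D, E, F, G, H, I, J, K, L, M, N, O, P}.
Reachable from E: {D, E, K, L, N}.
In F's history but not E's: {A, B, C, F, G, H, I, J, M, O, P} — 11 commits.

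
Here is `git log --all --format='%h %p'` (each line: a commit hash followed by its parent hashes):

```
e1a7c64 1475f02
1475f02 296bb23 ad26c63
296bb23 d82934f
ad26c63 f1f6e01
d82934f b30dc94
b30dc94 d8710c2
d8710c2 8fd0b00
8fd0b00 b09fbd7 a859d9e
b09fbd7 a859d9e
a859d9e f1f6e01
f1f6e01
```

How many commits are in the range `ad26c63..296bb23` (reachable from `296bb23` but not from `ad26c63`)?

Reachable from 296bb23: {296bb23, 8fd0b00, a859d9e, b09fbd7, b30dc94, d82934f, d8710c2, f1f6e01}.
Reachable from ad26c63: {ad26c63, f1f6e01}.
In 296bb23's history but not ad26c63's: {296bb23, 8fd0b00, a859d9e, b09fbd7, b30dc94, d82934f, d8710c2} — 7 commits.

7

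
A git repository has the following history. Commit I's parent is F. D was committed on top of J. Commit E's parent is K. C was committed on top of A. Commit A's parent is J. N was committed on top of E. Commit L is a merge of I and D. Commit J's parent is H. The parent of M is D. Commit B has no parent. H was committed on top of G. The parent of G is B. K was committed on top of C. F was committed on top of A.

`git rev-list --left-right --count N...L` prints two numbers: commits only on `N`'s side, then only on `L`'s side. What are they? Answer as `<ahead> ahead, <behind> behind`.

4 ahead, 4 behind

Reachable from N: {A, B, C, E, G, H, J, K, N}.
Reachable from L: {A, B, D, F, G, H, I, J, L}.
Only in N's history (ahead): {C, E, K, N} — 4.
Only in L's history (behind): {D, F, I, L} — 4.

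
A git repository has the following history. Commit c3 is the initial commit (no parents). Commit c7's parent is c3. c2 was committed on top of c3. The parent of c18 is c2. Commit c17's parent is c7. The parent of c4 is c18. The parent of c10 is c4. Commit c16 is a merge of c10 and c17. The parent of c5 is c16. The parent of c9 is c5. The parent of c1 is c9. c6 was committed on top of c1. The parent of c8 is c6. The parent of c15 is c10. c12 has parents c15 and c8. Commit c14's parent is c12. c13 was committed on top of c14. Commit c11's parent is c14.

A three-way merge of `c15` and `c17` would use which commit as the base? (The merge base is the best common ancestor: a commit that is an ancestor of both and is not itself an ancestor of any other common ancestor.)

Ancestors of c15: {c10, c15, c18, c2, c3, c4}.
Ancestors of c17: {c17, c3, c7}.
Common ancestors: {c3}.
The only common ancestor is c3, so it is the merge base.

c3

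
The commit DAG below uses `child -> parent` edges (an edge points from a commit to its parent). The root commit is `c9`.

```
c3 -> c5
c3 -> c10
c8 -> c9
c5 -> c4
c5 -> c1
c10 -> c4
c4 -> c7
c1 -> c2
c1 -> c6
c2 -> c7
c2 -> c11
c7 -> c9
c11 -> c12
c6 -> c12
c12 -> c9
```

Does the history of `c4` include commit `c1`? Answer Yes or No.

Ancestors of c4: {c4, c7, c9}.
c1 is not in that set, so it is not an ancestor of c4.

No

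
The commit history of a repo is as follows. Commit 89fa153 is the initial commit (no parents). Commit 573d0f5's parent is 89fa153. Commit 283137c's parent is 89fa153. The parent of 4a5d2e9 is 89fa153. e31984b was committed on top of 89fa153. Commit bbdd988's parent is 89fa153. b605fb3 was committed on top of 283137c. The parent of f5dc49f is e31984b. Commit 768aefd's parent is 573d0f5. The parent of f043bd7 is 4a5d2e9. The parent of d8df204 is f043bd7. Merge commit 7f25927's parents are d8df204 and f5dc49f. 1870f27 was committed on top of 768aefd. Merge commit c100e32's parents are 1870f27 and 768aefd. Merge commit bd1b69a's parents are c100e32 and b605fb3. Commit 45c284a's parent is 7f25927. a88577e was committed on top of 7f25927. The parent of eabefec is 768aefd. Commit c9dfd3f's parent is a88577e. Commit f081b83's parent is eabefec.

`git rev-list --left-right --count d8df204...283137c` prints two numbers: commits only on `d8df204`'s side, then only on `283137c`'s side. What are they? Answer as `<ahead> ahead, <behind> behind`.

Reachable from d8df204: {4a5d2e9, 89fa153, d8df204, f043bd7}.
Reachable from 283137c: {283137c, 89fa153}.
Only in d8df204's history (ahead): {4a5d2e9, d8df204, f043bd7} — 3.
Only in 283137c's history (behind): {283137c} — 1.

3 ahead, 1 behind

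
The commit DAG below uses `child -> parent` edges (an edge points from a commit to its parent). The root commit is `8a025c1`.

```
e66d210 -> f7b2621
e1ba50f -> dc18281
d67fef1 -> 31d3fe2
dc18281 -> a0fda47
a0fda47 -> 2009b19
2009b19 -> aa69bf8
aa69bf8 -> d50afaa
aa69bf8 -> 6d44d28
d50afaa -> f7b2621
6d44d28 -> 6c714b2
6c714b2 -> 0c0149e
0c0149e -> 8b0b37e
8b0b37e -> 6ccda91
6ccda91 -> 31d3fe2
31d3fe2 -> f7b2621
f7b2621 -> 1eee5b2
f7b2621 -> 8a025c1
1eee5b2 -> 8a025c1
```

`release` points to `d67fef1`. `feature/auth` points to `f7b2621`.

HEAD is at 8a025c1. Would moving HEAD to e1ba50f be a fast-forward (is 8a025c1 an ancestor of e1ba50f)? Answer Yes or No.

Yes

A fast-forward from 8a025c1 to e1ba50f is possible iff 8a025c1 is an ancestor of e1ba50f.
Ancestors of e1ba50f: {0c0149e, 1eee5b2, 2009b19, 31d3fe2, 6c714b2, 6ccda91, 6d44d28, 8a025c1, 8b0b37e, a0fda47, aa69bf8, d50afaa, dc18281, e1ba50f, f7b2621}.
8a025c1 is among them, so fast-forward is possible.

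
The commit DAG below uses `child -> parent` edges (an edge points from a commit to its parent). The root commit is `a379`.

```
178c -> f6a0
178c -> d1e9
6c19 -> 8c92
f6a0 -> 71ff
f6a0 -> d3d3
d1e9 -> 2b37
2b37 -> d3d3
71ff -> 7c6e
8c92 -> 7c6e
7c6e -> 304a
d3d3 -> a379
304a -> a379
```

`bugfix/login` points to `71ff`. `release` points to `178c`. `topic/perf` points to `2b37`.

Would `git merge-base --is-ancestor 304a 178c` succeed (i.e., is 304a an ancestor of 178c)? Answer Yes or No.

Ancestors of 178c (commits reachable by following parents): {178c, 2b37, 304a, 71ff, 7c6e, a379, d1e9, d3d3, f6a0}.
304a is in that set, so it is an ancestor of 178c.

Yes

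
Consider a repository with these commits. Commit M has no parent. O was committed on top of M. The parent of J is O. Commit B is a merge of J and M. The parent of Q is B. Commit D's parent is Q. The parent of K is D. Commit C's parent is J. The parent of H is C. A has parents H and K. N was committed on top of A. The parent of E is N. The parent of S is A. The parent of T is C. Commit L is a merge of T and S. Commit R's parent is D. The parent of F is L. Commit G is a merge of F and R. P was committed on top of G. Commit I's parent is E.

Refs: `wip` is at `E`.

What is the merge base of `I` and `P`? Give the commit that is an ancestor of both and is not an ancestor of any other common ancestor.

Ancestors of I: {A, B, C, D, E, H, I, J, K, M, N, O, Q}.
Ancestors of P: {A, B, C, D, F, G, H, J, K, L, M, O, P, Q, R, S, T}.
Common ancestors: {A, B, C, D, H, J, K, M, O, Q}.
Among these, A is not an ancestor of any other common ancestor — it is the merge base.

A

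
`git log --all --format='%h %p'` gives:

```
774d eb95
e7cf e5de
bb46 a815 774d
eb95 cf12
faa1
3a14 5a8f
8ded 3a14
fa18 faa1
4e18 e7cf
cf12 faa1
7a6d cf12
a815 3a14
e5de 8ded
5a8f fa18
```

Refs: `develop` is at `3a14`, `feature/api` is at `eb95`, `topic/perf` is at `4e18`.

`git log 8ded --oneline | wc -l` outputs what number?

5

Walking parent pointers from 8ded: reachable set = {3a14, 5a8f, 8ded, fa18, faa1}.
That is 5 commits.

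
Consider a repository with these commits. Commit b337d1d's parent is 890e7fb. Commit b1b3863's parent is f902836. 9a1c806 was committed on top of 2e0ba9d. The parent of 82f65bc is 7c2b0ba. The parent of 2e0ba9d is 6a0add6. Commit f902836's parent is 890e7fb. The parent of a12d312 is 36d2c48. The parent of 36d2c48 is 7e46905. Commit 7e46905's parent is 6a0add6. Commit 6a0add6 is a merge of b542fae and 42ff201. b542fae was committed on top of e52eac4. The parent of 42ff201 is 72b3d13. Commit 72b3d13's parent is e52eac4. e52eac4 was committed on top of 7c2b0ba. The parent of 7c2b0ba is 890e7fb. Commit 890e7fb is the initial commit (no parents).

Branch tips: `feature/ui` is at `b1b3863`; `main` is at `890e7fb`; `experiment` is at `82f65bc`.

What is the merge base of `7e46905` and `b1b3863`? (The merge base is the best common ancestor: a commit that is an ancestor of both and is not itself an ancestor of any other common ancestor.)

Ancestors of 7e46905: {42ff201, 6a0add6, 72b3d13, 7c2b0ba, 7e46905, 890e7fb, b542fae, e52eac4}.
Ancestors of b1b3863: {890e7fb, b1b3863, f902836}.
Common ancestors: {890e7fb}.
The only common ancestor is 890e7fb, so it is the merge base.

890e7fb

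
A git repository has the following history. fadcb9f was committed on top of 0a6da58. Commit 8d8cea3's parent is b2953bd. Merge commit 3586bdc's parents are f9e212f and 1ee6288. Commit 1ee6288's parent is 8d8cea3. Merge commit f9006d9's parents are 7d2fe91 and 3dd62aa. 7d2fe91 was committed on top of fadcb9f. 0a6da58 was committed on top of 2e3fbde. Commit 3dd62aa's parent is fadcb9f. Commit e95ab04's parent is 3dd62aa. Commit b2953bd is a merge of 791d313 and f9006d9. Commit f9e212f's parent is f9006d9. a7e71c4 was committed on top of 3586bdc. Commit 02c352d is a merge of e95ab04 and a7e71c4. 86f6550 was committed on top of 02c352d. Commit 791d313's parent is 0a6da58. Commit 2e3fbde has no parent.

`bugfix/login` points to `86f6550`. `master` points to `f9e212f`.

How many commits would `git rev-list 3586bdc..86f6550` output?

Reachable from 86f6550: {02c352d, 0a6da58, 1ee6288, 2e3fbde, 3586bdc, 3dd62aa, 791d313, 7d2fe91, 86f6550, 8d8cea3, a7e71c4, b2953bd, e95ab04, f9006d9, f9e212f, fadcb9f}.
Reachable from 3586bdc: {0a6da58, 1ee6288, 2e3fbde, 3586bdc, 3dd62aa, 791d313, 7d2fe91, 8d8cea3, b2953bd, f9006d9, f9e212f, fadcb9f}.
In 86f6550's history but not 3586bdc's: {02c352d, 86f6550, a7e71c4, e95ab04} — 4 commits.

4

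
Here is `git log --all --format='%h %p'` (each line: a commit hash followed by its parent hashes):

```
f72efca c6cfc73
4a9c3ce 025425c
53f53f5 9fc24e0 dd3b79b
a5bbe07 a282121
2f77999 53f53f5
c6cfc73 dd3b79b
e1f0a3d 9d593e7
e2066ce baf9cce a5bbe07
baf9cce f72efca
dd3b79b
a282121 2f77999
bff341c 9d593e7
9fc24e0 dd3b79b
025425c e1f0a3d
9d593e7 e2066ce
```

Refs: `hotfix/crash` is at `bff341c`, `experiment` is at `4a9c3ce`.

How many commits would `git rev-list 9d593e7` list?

11

Walking parent pointers from 9d593e7: reachable set = {2f77999, 53f53f5, 9d593e7, 9fc24e0, a282121, a5bbe07, baf9cce, c6cfc73, dd3b79b, e2066ce, f72efca}.
That is 11 commits.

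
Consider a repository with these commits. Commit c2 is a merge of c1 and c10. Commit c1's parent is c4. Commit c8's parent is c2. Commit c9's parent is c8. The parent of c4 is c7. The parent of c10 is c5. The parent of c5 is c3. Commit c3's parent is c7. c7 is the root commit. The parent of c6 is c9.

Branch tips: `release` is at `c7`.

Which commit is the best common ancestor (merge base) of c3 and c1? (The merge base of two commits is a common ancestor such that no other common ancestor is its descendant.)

c7

Ancestors of c3: {c3, c7}.
Ancestors of c1: {c1, c4, c7}.
Common ancestors: {c7}.
The only common ancestor is c7, so it is the merge base.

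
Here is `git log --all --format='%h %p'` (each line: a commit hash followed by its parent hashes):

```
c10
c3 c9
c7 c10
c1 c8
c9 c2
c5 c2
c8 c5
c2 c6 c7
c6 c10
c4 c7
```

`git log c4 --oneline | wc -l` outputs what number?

Walking parent pointers from c4: reachable set = {c10, c4, c7}.
That is 3 commits.

3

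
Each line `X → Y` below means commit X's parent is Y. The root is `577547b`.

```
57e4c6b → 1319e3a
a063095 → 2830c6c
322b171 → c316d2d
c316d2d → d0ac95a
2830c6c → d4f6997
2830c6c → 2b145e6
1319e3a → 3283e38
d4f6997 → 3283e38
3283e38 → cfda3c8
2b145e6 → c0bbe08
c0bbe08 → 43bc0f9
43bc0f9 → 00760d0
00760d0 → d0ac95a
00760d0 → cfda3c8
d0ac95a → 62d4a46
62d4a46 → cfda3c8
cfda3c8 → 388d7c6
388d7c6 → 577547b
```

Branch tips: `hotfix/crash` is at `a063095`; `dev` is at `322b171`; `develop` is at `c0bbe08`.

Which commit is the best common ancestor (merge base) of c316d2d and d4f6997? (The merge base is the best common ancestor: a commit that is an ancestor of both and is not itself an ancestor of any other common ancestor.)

Ancestors of c316d2d: {388d7c6, 577547b, 62d4a46, c316d2d, cfda3c8, d0ac95a}.
Ancestors of d4f6997: {3283e38, 388d7c6, 577547b, cfda3c8, d4f6997}.
Common ancestors: {388d7c6, 577547b, cfda3c8}.
Among these, cfda3c8 is not an ancestor of any other common ancestor — it is the merge base.

cfda3c8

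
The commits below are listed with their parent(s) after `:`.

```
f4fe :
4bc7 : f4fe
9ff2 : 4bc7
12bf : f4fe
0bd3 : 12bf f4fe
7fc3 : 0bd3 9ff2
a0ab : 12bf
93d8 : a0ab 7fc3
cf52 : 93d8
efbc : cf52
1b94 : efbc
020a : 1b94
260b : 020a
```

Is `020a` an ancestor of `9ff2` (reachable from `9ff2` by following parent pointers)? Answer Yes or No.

No

Ancestors of 9ff2: {4bc7, 9ff2, f4fe}.
020a is not in that set, so it is not an ancestor of 9ff2.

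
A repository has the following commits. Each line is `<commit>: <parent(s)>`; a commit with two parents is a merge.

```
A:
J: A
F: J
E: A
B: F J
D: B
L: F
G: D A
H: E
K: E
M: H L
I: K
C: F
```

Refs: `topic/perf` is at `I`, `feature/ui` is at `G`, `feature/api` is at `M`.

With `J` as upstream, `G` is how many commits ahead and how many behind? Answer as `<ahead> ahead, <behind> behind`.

Reachable from G: {A, B, D, F, G, J}.
Reachable from J: {A, J}.
Only in G's history (ahead): {B, D, F, G} — 4.
Only in J's history (behind): {} — 0.

4 ahead, 0 behind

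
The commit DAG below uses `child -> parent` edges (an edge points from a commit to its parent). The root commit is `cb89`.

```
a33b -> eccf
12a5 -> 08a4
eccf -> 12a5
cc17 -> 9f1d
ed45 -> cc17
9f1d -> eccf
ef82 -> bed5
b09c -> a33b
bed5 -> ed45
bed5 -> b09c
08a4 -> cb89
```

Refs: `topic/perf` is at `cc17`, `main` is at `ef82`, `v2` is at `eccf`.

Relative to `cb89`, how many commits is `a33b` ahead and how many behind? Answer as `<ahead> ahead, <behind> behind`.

4 ahead, 0 behind

Reachable from a33b: {08a4, 12a5, a33b, cb89, eccf}.
Reachable from cb89: {cb89}.
Only in a33b's history (ahead): {08a4, 12a5, a33b, eccf} — 4.
Only in cb89's history (behind): {} — 0.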